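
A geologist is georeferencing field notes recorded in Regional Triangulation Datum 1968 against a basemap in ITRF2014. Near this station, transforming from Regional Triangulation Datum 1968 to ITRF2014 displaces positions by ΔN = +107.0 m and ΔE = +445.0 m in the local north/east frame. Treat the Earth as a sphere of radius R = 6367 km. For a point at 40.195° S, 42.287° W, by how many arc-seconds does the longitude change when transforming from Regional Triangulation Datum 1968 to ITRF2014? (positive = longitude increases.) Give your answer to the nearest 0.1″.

At latitude -40.195°, cos φ = 0.763852.
One radian of longitude at latitude φ spans R cos φ, so Δλ = ΔE / (R cos φ) = 445.0 / (6367000 × 0.763852) = 9.1499e-05 rad = 18.873″.

Δλ = 18.9″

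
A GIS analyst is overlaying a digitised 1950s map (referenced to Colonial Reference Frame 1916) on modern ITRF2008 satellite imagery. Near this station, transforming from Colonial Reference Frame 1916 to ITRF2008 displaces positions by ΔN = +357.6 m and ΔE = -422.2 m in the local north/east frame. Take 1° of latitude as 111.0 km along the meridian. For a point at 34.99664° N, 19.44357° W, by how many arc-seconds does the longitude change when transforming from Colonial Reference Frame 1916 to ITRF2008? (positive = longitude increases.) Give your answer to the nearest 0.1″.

At latitude 34.99664°, cos φ = 0.819186.
1° of longitude at this latitude = 111.0 × cos φ = 90.93 km, so Δλ = -422.2 / 90929.6 = -0.0046432° = -16.715″.

Δλ = -16.7″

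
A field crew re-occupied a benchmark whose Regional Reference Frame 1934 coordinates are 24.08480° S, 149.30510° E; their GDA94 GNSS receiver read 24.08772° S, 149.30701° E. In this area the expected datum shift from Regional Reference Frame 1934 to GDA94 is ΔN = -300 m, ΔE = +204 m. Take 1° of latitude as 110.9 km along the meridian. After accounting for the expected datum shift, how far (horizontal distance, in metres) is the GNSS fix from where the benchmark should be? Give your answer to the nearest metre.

Observed coordinate differences: Δφ = -0.00292°, Δλ = +0.00191°.
Converting to metres (1° lat = 110900 m, cos φ = 0.912942): observed ΔN = -323.8 m, observed ΔE = 193.4 m.
Subtracting the expected shift leaves a residual of -323.8 − (-300) = -23.8 m north and 193.4 − (204) = -10.6 m east.
Residual distance = √((-23.8)² + (-10.6)²) = 26.1 m.

26 m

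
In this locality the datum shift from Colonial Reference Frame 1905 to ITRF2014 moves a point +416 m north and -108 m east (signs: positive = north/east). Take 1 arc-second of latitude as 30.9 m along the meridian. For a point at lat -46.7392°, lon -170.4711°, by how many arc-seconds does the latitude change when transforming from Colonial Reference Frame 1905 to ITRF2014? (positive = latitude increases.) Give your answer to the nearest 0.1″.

1″ of latitude = 30.90 m, so Δφ = 416.0 / 30.90 = 13.463″.

Δφ = 13.5″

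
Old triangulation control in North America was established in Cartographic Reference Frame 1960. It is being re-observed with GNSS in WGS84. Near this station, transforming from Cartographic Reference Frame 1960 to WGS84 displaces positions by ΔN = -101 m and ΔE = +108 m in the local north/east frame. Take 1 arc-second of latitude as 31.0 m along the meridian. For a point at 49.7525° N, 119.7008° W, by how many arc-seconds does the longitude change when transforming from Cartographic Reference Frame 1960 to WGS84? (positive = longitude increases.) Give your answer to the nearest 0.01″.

At latitude 49.7525°, cos φ = 0.646091.
1″ of longitude at this latitude = 31.00 × cos φ = 20.0288 m, so Δλ = 108.0 / 20.0288 = 5.392″.

Δλ = 5.39″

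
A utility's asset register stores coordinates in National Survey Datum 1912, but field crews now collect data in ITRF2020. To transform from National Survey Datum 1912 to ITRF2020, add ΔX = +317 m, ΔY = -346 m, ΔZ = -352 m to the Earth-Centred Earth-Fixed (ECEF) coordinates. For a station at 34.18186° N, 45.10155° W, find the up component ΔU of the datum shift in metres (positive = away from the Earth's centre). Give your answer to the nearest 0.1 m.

The local up (radial) axis is (cos φ cos λ, cos φ sin λ, sin φ), giving ΔU = 185.103 + 202.755 − 197.761 = 190.10 m.

ΔU = 190.1 m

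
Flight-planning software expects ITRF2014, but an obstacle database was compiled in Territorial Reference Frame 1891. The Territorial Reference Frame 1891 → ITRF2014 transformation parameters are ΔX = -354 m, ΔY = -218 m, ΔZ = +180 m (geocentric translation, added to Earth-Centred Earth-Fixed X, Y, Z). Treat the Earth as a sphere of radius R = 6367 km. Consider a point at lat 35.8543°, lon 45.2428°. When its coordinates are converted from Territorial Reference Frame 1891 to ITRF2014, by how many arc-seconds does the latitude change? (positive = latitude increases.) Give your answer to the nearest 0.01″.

Δφ = 12.39″

sin φ = 0.585726, cos φ = 0.810509, sin λ = 0.710097, cos λ = 0.704104.
North component: ΔN = −sin φ cos λ·ΔX − sin φ sin λ·ΔY + cos φ·ΔZ = −(0.585726)(0.704104)(-354) − (0.585726)(0.710097)(-218) + (0.810509)(180) = 382.56 m.
1° of latitude spans πR/180 = 111125 m, so Δφ = 382.56 / 111125 × 3600 = 12.393″.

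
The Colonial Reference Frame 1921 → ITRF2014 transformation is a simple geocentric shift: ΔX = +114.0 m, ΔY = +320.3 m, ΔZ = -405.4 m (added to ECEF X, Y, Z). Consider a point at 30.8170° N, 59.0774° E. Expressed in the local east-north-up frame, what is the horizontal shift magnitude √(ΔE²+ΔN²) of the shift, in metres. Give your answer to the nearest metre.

523 m

The local east axis at (φ, λ) is (−sin λ, cos λ, 0), so ΔE = −sin(59.0774°)·114.0 + cos(59.0774°)·320.3 = 66.80 m.
The local north axis is (−sin φ cos λ, −sin φ sin λ, cos φ), giving ΔN = -30.012 − 140.766 − 348.161 = -518.94 m.
Horizontal magnitude = √(ΔE² + ΔN²) = √(66.80² + (-518.94)²) = 523.22 m.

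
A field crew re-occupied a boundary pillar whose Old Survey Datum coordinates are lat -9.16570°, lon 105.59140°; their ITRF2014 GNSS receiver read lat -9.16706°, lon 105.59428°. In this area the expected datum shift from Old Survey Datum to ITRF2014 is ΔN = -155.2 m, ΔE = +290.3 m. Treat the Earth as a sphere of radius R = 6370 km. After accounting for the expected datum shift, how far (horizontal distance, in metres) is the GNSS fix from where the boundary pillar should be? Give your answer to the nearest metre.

Observed coordinate differences: Δφ = -0.00136°, Δλ = +0.00288°.
Converting to metres (1° lat = 111177 m, cos φ = 0.987232): observed ΔN = -151.2 m, observed ΔE = 316.1 m.
Subtracting the expected shift leaves a residual of -151.2 − (-155.2) = 4.0 m north and 316.1 − (290.3) = 25.8 m east.
Residual distance = √(4.0² + 25.8²) = 26.1 m.

26 m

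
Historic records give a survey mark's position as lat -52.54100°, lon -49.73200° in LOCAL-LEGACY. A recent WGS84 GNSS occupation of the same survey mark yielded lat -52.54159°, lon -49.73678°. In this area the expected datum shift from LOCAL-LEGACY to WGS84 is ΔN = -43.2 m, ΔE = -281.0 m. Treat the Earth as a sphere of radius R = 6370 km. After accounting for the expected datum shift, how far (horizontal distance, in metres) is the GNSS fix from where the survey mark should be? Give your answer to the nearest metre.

Observed coordinate differences: Δφ = -0.00059°, Δλ = -0.00478°.
Converting to metres (1° lat = 111177 m, cos φ = 0.608194): observed ΔN = -65.6 m, observed ΔE = -323.2 m.
Subtracting the expected shift leaves a residual of -65.6 − (-43.2) = -22.4 m north and -323.2 − (-281.0) = -42.2 m east.
Residual distance = √((-22.4)² + (-42.2)²) = 47.8 m.

48 m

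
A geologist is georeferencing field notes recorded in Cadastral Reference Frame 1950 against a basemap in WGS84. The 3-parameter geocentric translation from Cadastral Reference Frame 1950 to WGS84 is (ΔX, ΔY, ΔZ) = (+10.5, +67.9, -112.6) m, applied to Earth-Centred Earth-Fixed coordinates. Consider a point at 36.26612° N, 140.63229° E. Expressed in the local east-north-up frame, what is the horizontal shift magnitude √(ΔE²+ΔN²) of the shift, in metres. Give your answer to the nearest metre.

At φ = 36.26612°, λ = 140.63229°: sin φ = 0.591537, cos φ = 0.806278, sin λ = 0.634295, cos λ = -0.773091.
ΔE = −sin λ·ΔX + cos λ·ΔY = −(0.634295)·(10.5) + (-0.773091)·(67.9) = -59.15 m.
ΔN = −sin φ cos λ·ΔX − sin φ sin λ·ΔY + cos φ·ΔZ = −(0.591537)(-0.773091)(10.5) − (0.591537)(0.634295)(67.9) + (0.806278)(-112.6) = -111.46 m.
Horizontal magnitude = √(ΔE² + ΔN²) = √((-59.15)² + (-111.46)²) = 126.19 m.

126 m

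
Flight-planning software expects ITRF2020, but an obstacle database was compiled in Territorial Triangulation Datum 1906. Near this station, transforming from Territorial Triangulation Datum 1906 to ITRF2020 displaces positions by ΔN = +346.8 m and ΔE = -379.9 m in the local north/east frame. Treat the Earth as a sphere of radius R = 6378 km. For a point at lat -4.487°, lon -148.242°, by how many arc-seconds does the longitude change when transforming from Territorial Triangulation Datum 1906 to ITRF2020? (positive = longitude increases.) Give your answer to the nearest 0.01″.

Δλ = -12.32″

At latitude -4.487°, cos φ = 0.996935.
One radian of longitude at latitude φ spans R cos φ, so Δλ = ΔE / (R cos φ) = -379.9 / (6378000 × 0.996935) = -5.9747e-05 rad = -12.324″.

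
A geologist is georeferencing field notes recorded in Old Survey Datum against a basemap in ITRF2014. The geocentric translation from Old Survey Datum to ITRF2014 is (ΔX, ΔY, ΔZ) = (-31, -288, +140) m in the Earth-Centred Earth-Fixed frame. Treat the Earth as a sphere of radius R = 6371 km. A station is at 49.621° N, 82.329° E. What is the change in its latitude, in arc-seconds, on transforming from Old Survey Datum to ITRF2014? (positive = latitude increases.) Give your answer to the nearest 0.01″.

Δφ = 10.08″

sin φ = 0.761776, cos φ = 0.647841, sin λ = 0.991051, cos λ = 0.133485.
North component: ΔN = −sin φ cos λ·ΔX − sin φ sin λ·ΔY + cos φ·ΔZ = −(0.761776)(0.133485)(-31) − (0.761776)(0.991051)(-288) + (0.647841)(140) = 311.28 m.
1° of latitude spans πR/180 = 111195 m, so Δφ = 311.28 / 111195 × 3600 = 10.078″.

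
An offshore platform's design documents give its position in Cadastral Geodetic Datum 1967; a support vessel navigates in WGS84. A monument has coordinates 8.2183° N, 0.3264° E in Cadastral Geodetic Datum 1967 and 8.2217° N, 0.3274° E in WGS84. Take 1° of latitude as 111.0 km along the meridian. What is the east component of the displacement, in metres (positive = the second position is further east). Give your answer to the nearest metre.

Δφ = 8.2217° − 8.2183° = +0.0034°; Δλ = 0.3274° − 0.3264° = +0.0010°.
ΔN = Δφ × 111000 = 377.4 m; ΔE = Δλ × 111000 × cos(8.2183°) = +0.0010 × 111000 × 0.989731 = 109.9 m.

ΔE = 110 m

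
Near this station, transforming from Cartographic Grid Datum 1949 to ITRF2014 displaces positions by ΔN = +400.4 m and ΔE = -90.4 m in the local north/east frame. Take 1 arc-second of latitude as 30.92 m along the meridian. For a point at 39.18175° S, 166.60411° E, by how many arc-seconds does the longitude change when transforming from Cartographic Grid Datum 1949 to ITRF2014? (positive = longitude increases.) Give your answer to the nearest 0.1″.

Δλ = -3.8″

At latitude -39.18175°, cos φ = 0.775146.
1″ of longitude at this latitude = 30.92 × cos φ = 23.9675 m, so Δλ = -90.4 / 23.9675 = -3.772″.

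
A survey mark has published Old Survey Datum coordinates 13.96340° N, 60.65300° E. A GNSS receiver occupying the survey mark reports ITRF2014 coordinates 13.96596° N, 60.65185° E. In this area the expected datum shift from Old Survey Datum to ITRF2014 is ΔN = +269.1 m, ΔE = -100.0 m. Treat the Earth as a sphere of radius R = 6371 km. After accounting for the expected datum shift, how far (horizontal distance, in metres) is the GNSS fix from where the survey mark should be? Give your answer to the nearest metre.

29 m

Observed coordinate differences: Δφ = +0.00256°, Δλ = -0.00115°.
Converting to metres (1° lat = 111195 m, cos φ = 0.970450): observed ΔN = 284.7 m, observed ΔE = -124.1 m.
Subtracting the expected shift leaves a residual of 284.7 − (269.1) = 15.6 m north and -124.1 − (-100.0) = -24.1 m east.
Residual distance = √(15.6² + (-24.1)²) = 28.7 m.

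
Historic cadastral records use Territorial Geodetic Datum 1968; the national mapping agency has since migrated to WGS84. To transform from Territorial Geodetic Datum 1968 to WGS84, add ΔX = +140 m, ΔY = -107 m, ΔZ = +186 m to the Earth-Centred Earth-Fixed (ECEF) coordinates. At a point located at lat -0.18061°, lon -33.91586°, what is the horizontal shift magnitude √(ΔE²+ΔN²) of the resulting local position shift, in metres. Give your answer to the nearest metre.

At φ = -0.18061°, λ = -33.91586°: sin φ = -0.003152, cos φ = 0.999995, sin λ = -0.557975, cos λ = 0.829858.
ΔE = −sin λ·ΔX + cos λ·ΔY = −(-0.557975)·(140) + (0.829858)·(-107) = -10.68 m.
ΔN = −sin φ cos λ·ΔX − sin φ sin λ·ΔY + cos φ·ΔZ = −(-0.003152)(0.829858)(140) − (-0.003152)(-0.557975)(-107) + (0.999995)(186) = 186.55 m.
Horizontal magnitude = √(ΔE² + ΔN²) = √((-10.68)² + 186.55²) = 186.86 m.

187 m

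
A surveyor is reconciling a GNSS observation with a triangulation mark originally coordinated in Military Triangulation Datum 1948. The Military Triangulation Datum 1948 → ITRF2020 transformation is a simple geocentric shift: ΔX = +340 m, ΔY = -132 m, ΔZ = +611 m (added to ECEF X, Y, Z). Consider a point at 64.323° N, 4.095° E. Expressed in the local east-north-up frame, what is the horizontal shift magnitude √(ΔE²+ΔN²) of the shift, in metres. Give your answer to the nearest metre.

159 m

The local east axis at (φ, λ) is (−sin λ, cos λ, 0), so ΔE = −sin(4.095°)·340 + cos(4.095°)·(-132) = -155.94 m.
The local north axis is (−sin φ cos λ, −sin φ sin λ, cos φ), giving ΔN = -305.643 + 8.495 + 264.745 = -32.40 m.
Horizontal magnitude = √(ΔE² + ΔN²) = √((-155.94)² + (-32.40)²) = 159.27 m.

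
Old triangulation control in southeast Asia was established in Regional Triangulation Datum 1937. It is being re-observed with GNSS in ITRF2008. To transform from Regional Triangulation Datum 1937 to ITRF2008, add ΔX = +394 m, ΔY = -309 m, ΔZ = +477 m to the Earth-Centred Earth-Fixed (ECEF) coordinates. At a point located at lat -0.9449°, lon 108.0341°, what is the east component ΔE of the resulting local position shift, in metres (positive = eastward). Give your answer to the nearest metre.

ΔE = -279 m

The local east axis at (φ, λ) is (−sin λ, cos λ, 0), so ΔE = −sin(108.0341°)·394 + cos(108.0341°)·(-309) = -278.98 m.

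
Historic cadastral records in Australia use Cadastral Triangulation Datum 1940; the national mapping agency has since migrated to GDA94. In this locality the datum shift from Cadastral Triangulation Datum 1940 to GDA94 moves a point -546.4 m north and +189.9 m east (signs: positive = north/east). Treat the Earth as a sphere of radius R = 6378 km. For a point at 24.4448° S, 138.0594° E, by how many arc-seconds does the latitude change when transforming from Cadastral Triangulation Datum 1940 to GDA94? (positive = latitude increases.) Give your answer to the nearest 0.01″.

On a sphere of radius R, 1 rad of latitude = R, so Δφ = ΔN / R = -546.4 / 6378000 = -8.5669e-05 rad = -17.671″.

Δφ = -17.67″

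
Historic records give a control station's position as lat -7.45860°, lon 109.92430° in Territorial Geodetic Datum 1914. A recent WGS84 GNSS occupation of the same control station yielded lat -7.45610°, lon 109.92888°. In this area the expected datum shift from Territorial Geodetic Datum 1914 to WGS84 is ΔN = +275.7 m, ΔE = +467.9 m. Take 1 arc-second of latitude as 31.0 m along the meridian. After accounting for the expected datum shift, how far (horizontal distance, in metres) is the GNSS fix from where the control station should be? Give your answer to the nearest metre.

Observed coordinate differences: Δφ = +0.00250°, Δλ = +0.00458°.
Converting to metres (1° lat = 111600 m, cos φ = 0.991539): observed ΔN = 279.0 m, observed ΔE = 506.8 m.
Subtracting the expected shift leaves a residual of 279.0 − (275.7) = 3.3 m north and 506.8 − (467.9) = 38.9 m east.
Residual distance = √(3.3² + 38.9²) = 39.0 m.

39 m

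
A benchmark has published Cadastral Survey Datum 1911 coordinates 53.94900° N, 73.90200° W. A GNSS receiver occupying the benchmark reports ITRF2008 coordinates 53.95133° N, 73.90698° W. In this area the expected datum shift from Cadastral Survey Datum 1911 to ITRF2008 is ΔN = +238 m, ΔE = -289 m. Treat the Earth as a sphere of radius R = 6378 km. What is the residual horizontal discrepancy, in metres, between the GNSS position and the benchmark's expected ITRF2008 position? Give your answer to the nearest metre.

43 m

Observed coordinate differences: Δφ = +0.00233°, Δλ = -0.00498°.
Converting to metres (1° lat = 111317 m, cos φ = 0.588505): observed ΔN = 259.4 m, observed ΔE = -326.2 m.
Subtracting the expected shift leaves a residual of 259.4 − (238) = 21.4 m north and -326.2 − (-289) = -37.2 m east.
Residual distance = √(21.4² + (-37.2)²) = 42.9 m.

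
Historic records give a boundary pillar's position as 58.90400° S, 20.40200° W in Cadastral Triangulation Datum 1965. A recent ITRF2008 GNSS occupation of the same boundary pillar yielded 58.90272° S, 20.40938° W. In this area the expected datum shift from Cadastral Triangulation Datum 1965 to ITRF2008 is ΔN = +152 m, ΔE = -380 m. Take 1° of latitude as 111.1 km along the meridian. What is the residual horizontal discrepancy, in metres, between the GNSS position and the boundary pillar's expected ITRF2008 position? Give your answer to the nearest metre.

45 m

Observed coordinate differences: Δφ = +0.00128°, Δλ = -0.00738°.
Converting to metres (1° lat = 111100 m, cos φ = 0.516474): observed ΔN = 142.2 m, observed ΔE = -423.5 m.
Subtracting the expected shift leaves a residual of 142.2 − (152) = -9.8 m north and -423.5 − (-380) = -43.5 m east.
Residual distance = √((-9.8)² + (-43.5)²) = 44.6 m.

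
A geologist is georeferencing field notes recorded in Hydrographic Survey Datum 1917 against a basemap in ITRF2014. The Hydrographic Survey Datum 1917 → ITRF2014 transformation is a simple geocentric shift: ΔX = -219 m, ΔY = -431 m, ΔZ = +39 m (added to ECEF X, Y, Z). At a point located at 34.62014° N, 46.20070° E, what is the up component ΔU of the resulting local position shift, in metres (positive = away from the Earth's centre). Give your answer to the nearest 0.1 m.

At φ = 34.62014°, λ = 46.20070°: sin φ = 0.568133, cos φ = 0.822937, sin λ = 0.721769, cos λ = 0.692134.
ΔU = cos φ cos λ·ΔX + cos φ sin λ·ΔY + sin φ·ΔZ = (0.822937)(0.692134)(-219) + (0.822937)(0.721769)(-431) + (0.568133)(39) = -358.58 m.

ΔU = -358.6 m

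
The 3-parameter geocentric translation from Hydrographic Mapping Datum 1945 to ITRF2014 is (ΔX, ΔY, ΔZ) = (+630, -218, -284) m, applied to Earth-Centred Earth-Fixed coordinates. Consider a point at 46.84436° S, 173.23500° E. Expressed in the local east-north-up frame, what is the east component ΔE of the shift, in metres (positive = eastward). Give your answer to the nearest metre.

The local east axis at (φ, λ) is (−sin λ, cos λ, 0), so ΔE = −sin(173.23500°)·630 + cos(173.23500°)·(-218) = 142.27 m.

ΔE = 142 m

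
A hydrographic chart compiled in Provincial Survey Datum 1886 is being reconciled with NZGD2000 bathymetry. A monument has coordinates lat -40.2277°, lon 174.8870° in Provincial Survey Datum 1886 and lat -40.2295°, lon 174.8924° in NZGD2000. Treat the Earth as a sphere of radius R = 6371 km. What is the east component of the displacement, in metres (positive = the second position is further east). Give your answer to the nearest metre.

Δφ = -40.2295° − -40.2277° = -0.0018°; Δλ = 174.8924° − 174.8870° = +0.0054°.
1° along a meridian = πR/180 = 111195 m.
ΔN = Δφ × 111195 = -200.2 m; ΔE = Δλ × 111195 × cos(-40.2277°) = +0.0054 × 111195 × 0.763484 = 458.4 m.

ΔE = 458 m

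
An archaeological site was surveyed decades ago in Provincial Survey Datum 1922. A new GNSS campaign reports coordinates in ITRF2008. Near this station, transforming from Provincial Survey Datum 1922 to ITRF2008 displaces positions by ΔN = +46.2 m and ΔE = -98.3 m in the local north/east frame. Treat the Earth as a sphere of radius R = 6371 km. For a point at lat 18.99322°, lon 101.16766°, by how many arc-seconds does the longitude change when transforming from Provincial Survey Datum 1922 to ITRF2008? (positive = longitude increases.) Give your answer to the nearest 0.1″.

At latitude 18.99322°, cos φ = 0.945557.
One radian of longitude at latitude φ spans R cos φ, so Δλ = ΔE / (R cos φ) = -98.3 / (6371000 × 0.945557) = -1.6318e-05 rad = -3.366″.

Δλ = -3.4″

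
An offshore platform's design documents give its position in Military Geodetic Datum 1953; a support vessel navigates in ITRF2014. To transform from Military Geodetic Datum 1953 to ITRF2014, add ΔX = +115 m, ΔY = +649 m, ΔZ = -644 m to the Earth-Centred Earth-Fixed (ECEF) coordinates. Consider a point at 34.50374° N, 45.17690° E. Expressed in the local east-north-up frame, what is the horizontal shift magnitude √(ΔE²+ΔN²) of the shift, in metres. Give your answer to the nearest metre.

918 m

The local east axis at (φ, λ) is (−sin λ, cos λ, 0), so ΔE = −sin(45.17690°)·115 + cos(45.17690°)·649 = 375.93 m.
The local north axis is (−sin φ cos λ, −sin φ sin λ, cos φ), giving ΔN = -45.921 − 260.757 − 530.713 = -837.39 m.
Horizontal magnitude = √(ΔE² + ΔN²) = √(375.93² + (-837.39)²) = 917.90 m.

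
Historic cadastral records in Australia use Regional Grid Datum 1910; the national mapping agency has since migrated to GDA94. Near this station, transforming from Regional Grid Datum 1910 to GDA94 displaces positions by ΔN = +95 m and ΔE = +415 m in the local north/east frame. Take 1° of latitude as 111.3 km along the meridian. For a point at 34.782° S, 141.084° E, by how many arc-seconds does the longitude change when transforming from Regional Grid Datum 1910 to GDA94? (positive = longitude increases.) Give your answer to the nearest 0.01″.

At latitude -34.782°, cos φ = 0.821328.
1° of longitude at this latitude = 111.3 × cos φ = 91.41 km, so Δλ = 415.0 / 91413.9 = 0.0045398° = 16.343″.

Δλ = 16.34″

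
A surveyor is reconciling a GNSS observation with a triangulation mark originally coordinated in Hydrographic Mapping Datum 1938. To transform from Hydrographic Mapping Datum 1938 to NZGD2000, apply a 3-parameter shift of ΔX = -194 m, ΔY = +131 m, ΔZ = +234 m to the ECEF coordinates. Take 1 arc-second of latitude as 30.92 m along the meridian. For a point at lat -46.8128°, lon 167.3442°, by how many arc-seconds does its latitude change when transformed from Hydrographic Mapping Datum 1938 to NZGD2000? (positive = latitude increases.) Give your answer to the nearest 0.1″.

sin φ = -0.729122, cos φ = 0.684384, sin λ = 0.219094, cos λ = -0.975704.
North component: ΔN = −sin φ cos λ·ΔX − sin φ sin λ·ΔY + cos φ·ΔZ = −(-0.729122)(-0.975704)(-194) − (-0.729122)(0.219094)(131) + (0.684384)(234) = 319.09 m.
1° of latitude spans 3600 × 30.92 = 111312 m, so Δφ = 319.09 / 111312 × 3600 = 10.320″.

Δφ = 10.3″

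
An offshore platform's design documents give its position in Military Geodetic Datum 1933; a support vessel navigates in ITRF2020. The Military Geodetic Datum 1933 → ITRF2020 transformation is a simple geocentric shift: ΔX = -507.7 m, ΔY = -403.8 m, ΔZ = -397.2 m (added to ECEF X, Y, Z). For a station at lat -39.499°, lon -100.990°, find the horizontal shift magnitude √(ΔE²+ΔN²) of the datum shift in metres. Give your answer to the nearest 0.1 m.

At φ = -39.499°, λ = -100.990°: sin φ = -0.636065, cos φ = 0.771636, sin λ = -0.981660, cos λ = -0.190638.
ΔE = −sin λ·ΔX + cos λ·ΔY = −(-0.981660)·(-507.7) + (-0.190638)·(-403.8) = -421.41 m.
ΔN = −sin φ cos λ·ΔX − sin φ sin λ·ΔY + cos φ·ΔZ = −(-0.636065)(-0.190638)(-507.7) − (-0.636065)(-0.981660)(-403.8) + (0.771636)(-397.2) = 7.20 m.
Horizontal magnitude = √(ΔE² + ΔN²) = √((-421.41)² + 7.20²) = 421.47 m.

421.5 m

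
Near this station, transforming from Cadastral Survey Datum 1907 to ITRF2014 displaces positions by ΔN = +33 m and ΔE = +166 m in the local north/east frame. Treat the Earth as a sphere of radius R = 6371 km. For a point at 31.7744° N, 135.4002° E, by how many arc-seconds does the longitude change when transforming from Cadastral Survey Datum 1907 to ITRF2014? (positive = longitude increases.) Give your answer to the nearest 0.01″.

At latitude 31.7744°, cos φ = 0.850128.
One radian of longitude at latitude φ spans R cos φ, so Δλ = ΔE / (R cos φ) = 166.0 / (6371000 × 0.850128) = 3.0649e-05 rad = 6.322″.

Δλ = 6.32″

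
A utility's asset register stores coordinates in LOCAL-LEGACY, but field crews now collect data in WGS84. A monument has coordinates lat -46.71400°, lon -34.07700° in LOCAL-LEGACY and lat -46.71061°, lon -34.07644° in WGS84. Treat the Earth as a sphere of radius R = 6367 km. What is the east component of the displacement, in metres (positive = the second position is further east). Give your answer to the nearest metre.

Δφ = -46.71061° − -46.71400° = +0.00339°; Δλ = -34.07644° − -34.07700° = +0.00056°.
1° along a meridian = πR/180 = 111125 m.
ΔN = Δφ × 111125 = 376.7 m; ΔE = Δλ × 111125 × cos(-46.71400°) = +0.00056 × 111125 × 0.685641 = 42.7 m.

ΔE = 43 m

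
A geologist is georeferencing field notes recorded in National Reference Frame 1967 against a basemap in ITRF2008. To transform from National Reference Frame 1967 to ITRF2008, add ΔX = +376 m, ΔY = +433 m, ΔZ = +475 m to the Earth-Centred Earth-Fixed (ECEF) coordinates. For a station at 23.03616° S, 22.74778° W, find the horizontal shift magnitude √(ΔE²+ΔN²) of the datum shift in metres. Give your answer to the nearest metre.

744 m

At φ = -23.03616°, λ = -22.74778°: sin φ = -0.391312, cos φ = 0.920258, sin λ = -0.386675, cos λ = 0.922216.
ΔE = −sin λ·ΔX + cos λ·ΔY = −(-0.386675)·(376) + (0.922216)·(433) = 544.71 m.
ΔN = −sin φ cos λ·ΔX − sin φ sin λ·ΔY + cos φ·ΔZ = −(-0.391312)(0.922216)(376) − (-0.391312)(-0.386675)(433) + (0.920258)(475) = 507.29 m.
Horizontal magnitude = √(ΔE² + ΔN²) = √(544.71² + 507.29²) = 744.35 m.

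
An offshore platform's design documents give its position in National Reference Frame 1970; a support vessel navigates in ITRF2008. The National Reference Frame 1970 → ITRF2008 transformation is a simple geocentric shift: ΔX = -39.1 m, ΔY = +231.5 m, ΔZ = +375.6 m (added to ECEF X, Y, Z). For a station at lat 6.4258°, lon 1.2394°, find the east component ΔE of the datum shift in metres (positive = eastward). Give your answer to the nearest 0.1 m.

ΔE = 232.3 m

At φ = 6.4258°, λ = 1.2394°: sin φ = 0.111916, cos φ = 0.993718, sin λ = 0.021630, cos λ = 0.999766.
ΔE = −sin λ·ΔX + cos λ·ΔY = −(0.021630)·(-39.1) + (0.999766)·(231.5) = 232.29 m.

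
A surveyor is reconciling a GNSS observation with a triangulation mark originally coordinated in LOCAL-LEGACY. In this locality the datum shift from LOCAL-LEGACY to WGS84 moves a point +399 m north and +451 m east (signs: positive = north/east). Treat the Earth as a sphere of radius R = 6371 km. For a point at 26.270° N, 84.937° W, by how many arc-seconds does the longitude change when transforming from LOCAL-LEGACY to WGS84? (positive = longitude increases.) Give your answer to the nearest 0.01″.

Δλ = 16.28″

At latitude 26.270°, cos φ = 0.896718.
One radian of longitude at latitude φ spans R cos φ, so Δλ = ΔE / (R cos φ) = 451.0 / (6371000 × 0.896718) = 7.8943e-05 rad = 16.283″.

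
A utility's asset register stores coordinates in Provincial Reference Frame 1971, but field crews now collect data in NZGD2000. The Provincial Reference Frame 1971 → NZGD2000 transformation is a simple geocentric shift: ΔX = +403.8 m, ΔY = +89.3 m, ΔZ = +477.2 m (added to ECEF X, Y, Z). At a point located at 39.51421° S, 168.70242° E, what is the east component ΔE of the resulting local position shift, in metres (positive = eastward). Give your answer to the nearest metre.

The local east axis at (φ, λ) is (−sin λ, cos λ, 0), so ΔE = −sin(168.70242°)·403.8 + cos(168.70242°)·89.3 = -166.68 m.

ΔE = -167 m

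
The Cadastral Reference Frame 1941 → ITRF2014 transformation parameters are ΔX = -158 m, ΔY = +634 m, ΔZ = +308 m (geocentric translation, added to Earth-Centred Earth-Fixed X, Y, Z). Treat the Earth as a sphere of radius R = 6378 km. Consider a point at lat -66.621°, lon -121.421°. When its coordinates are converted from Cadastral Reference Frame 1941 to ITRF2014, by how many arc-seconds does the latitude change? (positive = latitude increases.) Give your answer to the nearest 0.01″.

sin φ = -0.917900, cos φ = 0.396811, sin λ = -0.853360, cos λ = -0.521322.
North component: ΔN = −sin φ cos λ·ΔX − sin φ sin λ·ΔY + cos φ·ΔZ = −(-0.917900)(-0.521322)(-158) − (-0.917900)(-0.853360)(634) + (0.396811)(308) = -298.79 m.
1° of latitude spans πR/180 = 111317 m, so Δφ = -298.79 / 111317 × 3600 = -9.663″.

Δφ = -9.66″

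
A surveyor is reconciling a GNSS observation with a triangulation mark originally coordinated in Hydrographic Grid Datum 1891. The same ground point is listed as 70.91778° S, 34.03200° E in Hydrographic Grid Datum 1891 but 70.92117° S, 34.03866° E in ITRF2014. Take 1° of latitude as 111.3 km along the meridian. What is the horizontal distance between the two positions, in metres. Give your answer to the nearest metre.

Δφ = -70.92117° − -70.91778° = -0.00339°; Δλ = 34.03866° − 34.03200° = +0.00666°.
ΔN = Δφ × 111300 = -377.3 m; ΔE = Δλ × 111300 × cos(-70.91778°) = +0.00666 × 111300 × 0.326925 = 242.3 m.
Distance = √(ΔE² + ΔN²) = √(242.3² + (-377.3)²) = 448.4 m.

448 m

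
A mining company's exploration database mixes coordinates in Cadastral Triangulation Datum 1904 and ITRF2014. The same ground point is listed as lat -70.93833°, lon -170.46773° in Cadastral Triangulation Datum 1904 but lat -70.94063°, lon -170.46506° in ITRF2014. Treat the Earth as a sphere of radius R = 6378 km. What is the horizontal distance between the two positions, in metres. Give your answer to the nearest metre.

Δφ = -70.94063° − -70.93833° = -0.00230°; Δλ = -170.46506° − -170.46773° = +0.00267°.
1° along a meridian = πR/180 = 111317 m.
ΔN = Δφ × 111317 = -256.0 m; ΔE = Δλ × 111317 × cos(-70.93833°) = +0.00267 × 111317 × 0.326586 = 97.1 m.
Distance = √(ΔE² + ΔN²) = √(97.1² + (-256.0)²) = 273.8 m.

274 m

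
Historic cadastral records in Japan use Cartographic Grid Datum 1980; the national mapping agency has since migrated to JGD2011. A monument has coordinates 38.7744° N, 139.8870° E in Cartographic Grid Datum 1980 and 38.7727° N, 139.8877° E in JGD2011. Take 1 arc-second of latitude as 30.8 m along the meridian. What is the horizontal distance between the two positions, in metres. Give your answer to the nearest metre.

198 m

Δφ = 38.7727° − 38.7744° = -0.0017°; Δλ = 139.8877° − 139.8870° = +0.0007°.
1° of latitude = 3600 × 30.80 = 110880 m.
ΔN = Δφ × 110880 = -188.5 m; ΔE = Δλ × 110880 × cos(38.7744°) = +0.0007 × 110880 × 0.779618 = 60.5 m.
Distance = √(ΔE² + ΔN²) = √(60.5² + (-188.5)²) = 198.0 m.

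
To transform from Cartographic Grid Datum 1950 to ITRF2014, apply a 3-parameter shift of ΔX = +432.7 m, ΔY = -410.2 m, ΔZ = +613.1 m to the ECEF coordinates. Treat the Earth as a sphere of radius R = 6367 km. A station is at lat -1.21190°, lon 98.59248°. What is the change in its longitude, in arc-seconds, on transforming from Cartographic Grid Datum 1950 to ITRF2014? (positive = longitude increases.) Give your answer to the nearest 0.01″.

Δλ = -11.88″

sin φ = -0.021150, cos φ = 0.999776, sin λ = 0.988776, cos λ = -0.149406.
East component: ΔE = −sin λ·ΔX + cos λ·ΔY = −(0.988776)(432.7) + (-0.149406)(-410.2) = -366.56 m.
1° of latitude spans πR/180 = 111125 m; at latitude φ, 1° of longitude spans that × cos φ = 111100.3 m, so Δλ = -366.56 / 111100.3 × 3600 = -11.878″.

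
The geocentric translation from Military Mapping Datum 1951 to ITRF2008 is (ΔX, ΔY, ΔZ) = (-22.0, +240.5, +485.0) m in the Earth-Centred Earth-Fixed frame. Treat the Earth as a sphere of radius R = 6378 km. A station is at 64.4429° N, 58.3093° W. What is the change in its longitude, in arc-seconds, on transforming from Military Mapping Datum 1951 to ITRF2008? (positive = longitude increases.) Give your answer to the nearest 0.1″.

sin φ = 0.902156, cos φ = 0.431410, sin λ = -0.850896, cos λ = 0.525334.
East component: ΔE = −sin λ·ΔX + cos λ·ΔY = −(-0.850896)(-22.0) + (0.525334)(240.5) = 107.62 m.
1° of latitude spans πR/180 = 111317 m; at latitude φ, 1° of longitude spans that × cos φ = 48023.4 m, so Δλ = 107.62 / 48023.4 × 3600 = 8.068″.

Δλ = 8.1″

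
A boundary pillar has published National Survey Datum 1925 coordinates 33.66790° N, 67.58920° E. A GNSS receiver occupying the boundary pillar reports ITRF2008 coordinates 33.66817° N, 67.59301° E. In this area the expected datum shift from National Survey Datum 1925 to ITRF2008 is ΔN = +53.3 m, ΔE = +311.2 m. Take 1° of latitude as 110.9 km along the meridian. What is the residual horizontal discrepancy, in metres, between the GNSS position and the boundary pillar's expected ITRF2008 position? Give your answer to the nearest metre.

47 m

Observed coordinate differences: Δφ = +0.00027°, Δλ = +0.00381°.
Converting to metres (1° lat = 110900 m, cos φ = 0.832265): observed ΔN = 29.9 m, observed ΔE = 351.7 m.
Subtracting the expected shift leaves a residual of 29.9 − (53.3) = -23.4 m north and 351.7 − (311.2) = 40.5 m east.
Residual distance = √((-23.4)² + 40.5²) = 46.7 m.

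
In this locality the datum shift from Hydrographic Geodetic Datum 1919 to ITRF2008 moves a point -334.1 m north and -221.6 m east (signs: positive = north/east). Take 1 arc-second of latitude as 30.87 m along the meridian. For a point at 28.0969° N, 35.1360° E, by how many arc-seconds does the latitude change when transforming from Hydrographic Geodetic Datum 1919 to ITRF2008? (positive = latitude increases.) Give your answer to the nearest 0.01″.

1″ of latitude = 30.87 m, so Δφ = -334.1 / 30.87 = -10.823″.

Δφ = -10.82″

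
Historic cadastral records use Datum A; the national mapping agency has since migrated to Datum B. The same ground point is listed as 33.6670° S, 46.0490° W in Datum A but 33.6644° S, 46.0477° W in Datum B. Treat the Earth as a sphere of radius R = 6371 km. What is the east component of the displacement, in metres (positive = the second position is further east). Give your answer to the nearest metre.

ΔE = 120 m

Δφ = -33.6644° − -33.6670° = +0.0026°; Δλ = -46.0477° − -46.0490° = +0.0013°.
1° along a meridian = πR/180 = 111195 m.
ΔN = Δφ × 111195 = 289.1 m; ΔE = Δλ × 111195 × cos(-33.6670°) = +0.0013 × 111195 × 0.832274 = 120.3 m.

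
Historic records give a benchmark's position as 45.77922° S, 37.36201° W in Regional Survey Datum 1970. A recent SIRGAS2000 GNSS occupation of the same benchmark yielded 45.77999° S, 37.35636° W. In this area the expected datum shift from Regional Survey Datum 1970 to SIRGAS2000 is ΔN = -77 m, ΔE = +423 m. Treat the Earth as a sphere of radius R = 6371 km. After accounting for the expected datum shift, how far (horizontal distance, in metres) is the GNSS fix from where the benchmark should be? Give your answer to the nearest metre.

Observed coordinate differences: Δφ = -0.00077°, Δλ = +0.00565°.
Converting to metres (1° lat = 111195 m, cos φ = 0.697425): observed ΔN = -85.6 m, observed ΔE = 438.2 m.
Subtracting the expected shift leaves a residual of -85.6 − (-77) = -8.6 m north and 438.2 − (423) = 15.2 m east.
Residual distance = √((-8.6)² + 15.2²) = 17.4 m.

17 m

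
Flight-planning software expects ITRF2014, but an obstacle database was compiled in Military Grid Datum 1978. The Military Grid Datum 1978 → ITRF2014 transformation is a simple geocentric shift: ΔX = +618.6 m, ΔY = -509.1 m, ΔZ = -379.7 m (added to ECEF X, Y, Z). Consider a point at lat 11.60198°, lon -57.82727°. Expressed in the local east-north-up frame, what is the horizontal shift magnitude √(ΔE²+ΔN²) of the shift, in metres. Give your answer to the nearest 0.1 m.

At φ = 11.60198°, λ = -57.82727°: sin φ = 0.201112, cos φ = 0.979568, sin λ = -0.846447, cos λ = 0.532473.
ΔE = −sin λ·ΔX + cos λ·ΔY = −(-0.846447)·(618.6) + (0.532473)·(-509.1) = 252.53 m.
ΔN = −sin φ cos λ·ΔX − sin φ sin λ·ΔY + cos φ·ΔZ = −(0.201112)(0.532473)(618.6) − (0.201112)(-0.846447)(-509.1) + (0.979568)(-379.7) = -524.85 m.
Horizontal magnitude = √(ΔE² + ΔN²) = √(252.53² + (-524.85)²) = 582.44 m.

582.4 m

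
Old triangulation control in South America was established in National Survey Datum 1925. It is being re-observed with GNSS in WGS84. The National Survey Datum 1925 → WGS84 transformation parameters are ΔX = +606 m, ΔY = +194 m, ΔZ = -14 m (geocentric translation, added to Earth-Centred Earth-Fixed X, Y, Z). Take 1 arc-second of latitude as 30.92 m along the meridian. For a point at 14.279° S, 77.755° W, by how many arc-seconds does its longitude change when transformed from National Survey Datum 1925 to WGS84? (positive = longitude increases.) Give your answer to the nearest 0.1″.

sin φ = -0.246644, cos φ = 0.969106, sin λ = -0.977250, cos λ = 0.212092.
East component: ΔE = −sin λ·ΔX + cos λ·ΔY = −(-0.977250)(606) + (0.212092)(194) = 633.36 m.
1° of latitude spans 3600 × 30.92 = 111312 m; at latitude φ, 1° of longitude spans that × cos φ = 107873.1 m, so Δλ = 633.36 / 107873.1 × 3600 = 21.137″.

Δλ = 21.1″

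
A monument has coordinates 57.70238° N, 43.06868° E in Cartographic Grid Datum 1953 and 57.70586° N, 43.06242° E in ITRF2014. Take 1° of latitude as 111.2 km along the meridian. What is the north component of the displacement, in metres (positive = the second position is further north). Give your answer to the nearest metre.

ΔN = 387 m

Δφ = 57.70586° − 57.70238° = +0.00348°; Δλ = 43.06242° − 43.06868° = -0.00626°.
ΔN = Δφ × 111200 = 387.0 m; ΔE = Δλ × 111200 × cos(57.70238°) = -0.00626 × 111200 × 0.534317 = -371.9 m.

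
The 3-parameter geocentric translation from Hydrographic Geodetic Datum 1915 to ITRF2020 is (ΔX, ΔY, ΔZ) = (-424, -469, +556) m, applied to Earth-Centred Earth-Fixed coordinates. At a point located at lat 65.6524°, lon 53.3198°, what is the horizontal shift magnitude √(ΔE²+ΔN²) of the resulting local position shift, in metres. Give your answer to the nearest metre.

805 m

At φ = 65.6524°, λ = 53.3198°: sin φ = 0.911061, cos φ = 0.412271, sin λ = 0.801982, cos λ = 0.597348.
ΔE = −sin λ·ΔX + cos λ·ΔY = −(0.801982)·(-424) + (0.597348)·(-469) = 59.88 m.
ΔN = −sin φ cos λ·ΔX − sin φ sin λ·ΔY + cos φ·ΔZ = −(0.911061)(0.597348)(-424) − (0.911061)(0.801982)(-469) + (0.412271)(556) = 802.65 m.
Horizontal magnitude = √(ΔE² + ΔN²) = √(59.88² + 802.65²) = 804.88 m.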